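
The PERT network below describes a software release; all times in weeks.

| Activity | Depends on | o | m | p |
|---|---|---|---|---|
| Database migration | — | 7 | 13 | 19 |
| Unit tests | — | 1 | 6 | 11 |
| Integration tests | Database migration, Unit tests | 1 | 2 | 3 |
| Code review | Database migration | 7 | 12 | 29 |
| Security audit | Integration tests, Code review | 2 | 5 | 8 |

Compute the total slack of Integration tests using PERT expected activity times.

12 weeks

te_Database migration = (7 + 4·13 + 19)/6 = 78/6 = 13
te_Unit tests = (1 + 4·6 + 11)/6 = 36/6 = 6
te_Integration tests = (1 + 4·2 + 3)/6 = 12/6 = 2
te_Code review = (7 + 4·12 + 29)/6 = 84/6 = 14
te_Security audit = (2 + 4·5 + 8)/6 = 30/6 = 5

Forward pass:
ES_Database migration = 0; EF_Database migration = 13
ES_Unit tests = 0; EF_Unit tests = 6
ES_Integration tests = max(EF_Database migration=13, EF_Unit tests=6) = 13; EF_Integration tests = 13+2 = 15
ES_Code review = 13; EF_Code review = 13+14 = 27
ES_Security audit = max(EF_Integration tests=15, EF_Code review=27) = 27; EF_Security audit = 27+5 = 32
Expected project duration μ = 32 weeks. Critical path: Database migration → Code review → Security audit.

Backward pass:
LF_Security audit = 32; LS_Security audit = 32−5 = 27
LF_Code review = LS_Security audit = 27; LS_Code review = 27−14 = 13
LF_Integration tests = LS_Security audit = 27; LS_Integration tests = 27−2 = 25
LF_Unit tests = LS_Integration tests = 25; LS_Unit tests = 25−6 = 19
LF_Database migration = min(LS_Integration tests=25, LS_Code review=13) = 13; LS_Database migration = 13−13 = 0
Slack_Integration tests = LS_Integration tests − ES_Integration tests = 25 − 13 = 12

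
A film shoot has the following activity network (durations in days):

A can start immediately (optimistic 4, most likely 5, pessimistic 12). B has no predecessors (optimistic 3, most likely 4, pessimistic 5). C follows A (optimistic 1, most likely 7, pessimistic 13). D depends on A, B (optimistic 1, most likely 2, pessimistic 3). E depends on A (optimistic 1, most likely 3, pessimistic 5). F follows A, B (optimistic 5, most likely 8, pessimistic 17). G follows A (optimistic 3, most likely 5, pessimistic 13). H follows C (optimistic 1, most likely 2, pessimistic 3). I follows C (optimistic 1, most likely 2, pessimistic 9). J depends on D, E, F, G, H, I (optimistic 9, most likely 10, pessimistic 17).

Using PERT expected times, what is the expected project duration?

te_A = (4 + 4·5 + 12)/6 = 36/6 = 6
te_B = (3 + 4·4 + 5)/6 = 24/6 = 4
te_C = (1 + 4·7 + 13)/6 = 42/6 = 7
te_D = (1 + 4·2 + 3)/6 = 12/6 = 2
te_E = (1 + 4·3 + 5)/6 = 18/6 = 3
te_F = (5 + 4·8 + 17)/6 = 54/6 = 9
te_G = (3 + 4·5 + 13)/6 = 36/6 = 6
te_H = (1 + 4·2 + 3)/6 = 12/6 = 2
te_I = (1 + 4·2 + 9)/6 = 18/6 = 3
te_J = (9 + 4·10 + 17)/6 = 66/6 = 11

Forward pass:
ES_A = 0; EF_A = 6
ES_B = 0; EF_B = 4
ES_C = 6; EF_C = 6+7 = 13
ES_D = max(EF_A=6, EF_B=4) = 6; EF_D = 6+2 = 8
ES_E = 6; EF_E = 6+3 = 9
ES_F = max(EF_A=6, EF_B=4) = 6; EF_F = 6+9 = 15
ES_G = 6; EF_G = 6+6 = 12
ES_H = 13; EF_H = 13+2 = 15
ES_I = 13; EF_I = 13+3 = 16
ES_J = max(EF_D=8, EF_E=9, EF_F=15, EF_G=12, EF_H=15, EF_I=16) = 16; EF_J = 16+11 = 27
Expected project duration μ = 27 days. Critical path: A → C → I → J.

27 days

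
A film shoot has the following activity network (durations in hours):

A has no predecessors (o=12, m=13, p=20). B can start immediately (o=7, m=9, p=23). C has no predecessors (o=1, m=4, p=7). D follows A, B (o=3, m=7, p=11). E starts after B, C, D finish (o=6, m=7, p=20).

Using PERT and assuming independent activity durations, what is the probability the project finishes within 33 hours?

te_A = (12 + 4·13 + 20)/6 = 84/6 = 14; σ²_A = ((20−12)/6)² = 1.778
te_B = (7 + 4·9 + 23)/6 = 66/6 = 11; σ²_B = ((23−7)/6)² = 7.111
te_C = (1 + 4·4 + 7)/6 = 24/6 = 4; σ²_C = ((7−1)/6)² = 1.000
te_D = (3 + 4·7 + 11)/6 = 42/6 = 7; σ²_D = ((11−3)/6)² = 1.778
te_E = (6 + 4·7 + 20)/6 = 54/6 = 9; σ²_E = ((20−6)/6)² = 5.444

Forward pass:
ES_A = 0; EF_A = 14
ES_B = 0; EF_B = 11
ES_C = 0; EF_C = 4
ES_D = max(EF_A=14, EF_B=11) = 14; EF_D = 14+7 = 21
ES_E = max(EF_B=11, EF_C=4, EF_D=21) = 21; EF_E = 21+9 = 30
Expected project duration μ = 30 hours. Critical path: A → D → E.

Variance along critical path = 1.778 + 1.778 + 5.444 = 9.000; σ = √9.000 = 3.000 hours.
Z = (33 − 30) / 3.000 = 1.000
P(T ≤ 33) = Φ(1.000) ≈ 0.841

0.841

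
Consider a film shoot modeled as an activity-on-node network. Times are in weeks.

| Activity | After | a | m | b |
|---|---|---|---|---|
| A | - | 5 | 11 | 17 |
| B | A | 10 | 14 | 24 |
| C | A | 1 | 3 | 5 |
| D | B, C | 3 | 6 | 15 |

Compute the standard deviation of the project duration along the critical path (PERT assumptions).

3.67 weeks

te_A = (5 + 4·11 + 17)/6 = 66/6 = 11; σ²_A = ((17−5)/6)² = 4.000
te_B = (10 + 4·14 + 24)/6 = 90/6 = 15; σ²_B = ((24−10)/6)² = 5.444
te_C = (1 + 4·3 + 5)/6 = 18/6 = 3; σ²_C = ((5−1)/6)² = 0.444
te_D = (3 + 4·6 + 15)/6 = 42/6 = 7; σ²_D = ((15−3)/6)² = 4.000

Forward pass:
ES_A = 0; EF_A = 11
ES_B = 11; EF_B = 11+15 = 26
ES_C = 11; EF_C = 11+3 = 14
ES_D = max(EF_B=26, EF_C=14) = 26; EF_D = 26+7 = 33
Expected project duration μ = 33 weeks. Critical path: A → B → D.

Variance along critical path = 4.000 + 5.444 + 4.000 = 13.444
σ = √13.444 = 3.667 weeks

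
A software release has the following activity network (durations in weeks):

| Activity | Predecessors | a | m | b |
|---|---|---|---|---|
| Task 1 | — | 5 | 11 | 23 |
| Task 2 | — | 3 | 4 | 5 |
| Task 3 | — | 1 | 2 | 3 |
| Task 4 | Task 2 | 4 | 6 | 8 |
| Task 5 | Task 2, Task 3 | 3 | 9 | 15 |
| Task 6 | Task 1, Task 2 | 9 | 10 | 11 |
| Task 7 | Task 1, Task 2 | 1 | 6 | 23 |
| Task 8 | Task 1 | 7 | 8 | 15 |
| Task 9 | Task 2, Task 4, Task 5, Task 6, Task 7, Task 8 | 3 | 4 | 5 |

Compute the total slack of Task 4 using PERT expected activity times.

te_Task 1 = (5 + 4·11 + 23)/6 = 72/6 = 12
te_Task 2 = (3 + 4·4 + 5)/6 = 24/6 = 4
te_Task 3 = (1 + 4·2 + 3)/6 = 12/6 = 2
te_Task 4 = (4 + 4·6 + 8)/6 = 36/6 = 6
te_Task 5 = (3 + 4·9 + 15)/6 = 54/6 = 9
te_Task 6 = (9 + 4·10 + 11)/6 = 60/6 = 10
te_Task 7 = (1 + 4·6 + 23)/6 = 48/6 = 8
te_Task 8 = (7 + 4·8 + 15)/6 = 54/6 = 9
te_Task 9 = (3 + 4·4 + 5)/6 = 24/6 = 4

Forward pass:
ES_Task 1 = 0; EF_Task 1 = 12
ES_Task 2 = 0; EF_Task 2 = 4
ES_Task 3 = 0; EF_Task 3 = 2
ES_Task 4 = 4; EF_Task 4 = 4+6 = 10
ES_Task 5 = max(EF_Task 2=4, EF_Task 3=2) = 4; EF_Task 5 = 4+9 = 13
ES_Task 6 = max(EF_Task 1=12, EF_Task 2=4) = 12; EF_Task 6 = 12+10 = 22
ES_Task 7 = max(EF_Task 1=12, EF_Task 2=4) = 12; EF_Task 7 = 12+8 = 20
ES_Task 8 = 12; EF_Task 8 = 12+9 = 21
ES_Task 9 = max(EF_Task 2=4, EF_Task 4=10, EF_Task 5=13, EF_Task 6=22, EF_Task 7=20, EF_Task 8=21) = 22; EF_Task 9 = 22+4 = 26
Expected project duration μ = 26 weeks. Critical path: Task 1 → Task 6 → Task 9.

Backward pass:
LF_Task 9 = 26; LS_Task 9 = 26−4 = 22
LF_Task 8 = LS_Task 9 = 22; LS_Task 8 = 22−9 = 13
LF_Task 7 = LS_Task 9 = 22; LS_Task 7 = 22−8 = 14
LF_Task 6 = LS_Task 9 = 22; LS_Task 6 = 22−10 = 12
LF_Task 5 = LS_Task 9 = 22; LS_Task 5 = 22−9 = 13
LF_Task 4 = LS_Task 9 = 22; LS_Task 4 = 22−6 = 16
LF_Task 3 = LS_Task 5 = 13; LS_Task 3 = 13−2 = 11
LF_Task 2 = min(LS_Task 4=16, LS_Task 5=13, LS_Task 6=12, LS_Task 7=14, LS_Task 9=22) = 12; LS_Task 2 = 12−4 = 8
LF_Task 1 = min(LS_Task 6=12, LS_Task 7=14, LS_Task 8=13) = 12; LS_Task 1 = 12−12 = 0
Slack_Task 4 = LS_Task 4 − ES_Task 4 = 16 − 4 = 12

12 weeks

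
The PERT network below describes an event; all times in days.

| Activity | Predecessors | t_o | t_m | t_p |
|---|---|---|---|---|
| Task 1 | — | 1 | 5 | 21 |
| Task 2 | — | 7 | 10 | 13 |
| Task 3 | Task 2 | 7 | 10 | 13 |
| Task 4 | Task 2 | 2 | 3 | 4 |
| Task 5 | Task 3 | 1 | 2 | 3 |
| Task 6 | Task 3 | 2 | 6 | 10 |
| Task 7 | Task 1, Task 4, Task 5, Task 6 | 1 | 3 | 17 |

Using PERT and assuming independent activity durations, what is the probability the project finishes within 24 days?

0.017

te_Task 1 = (1 + 4·5 + 21)/6 = 42/6 = 7; σ²_Task 1 = ((21−1)/6)² = 11.111
te_Task 2 = (7 + 4·10 + 13)/6 = 60/6 = 10; σ²_Task 2 = ((13−7)/6)² = 1.000
te_Task 3 = (7 + 4·10 + 13)/6 = 60/6 = 10; σ²_Task 3 = ((13−7)/6)² = 1.000
te_Task 4 = (2 + 4·3 + 4)/6 = 18/6 = 3; σ²_Task 4 = ((4−2)/6)² = 0.111
te_Task 5 = (1 + 4·2 + 3)/6 = 12/6 = 2; σ²_Task 5 = ((3−1)/6)² = 0.111
te_Task 6 = (2 + 4·6 + 10)/6 = 36/6 = 6; σ²_Task 6 = ((10−2)/6)² = 1.778
te_Task 7 = (1 + 4·3 + 17)/6 = 30/6 = 5; σ²_Task 7 = ((17−1)/6)² = 7.111

Forward pass:
ES_Task 1 = 0; EF_Task 1 = 7
ES_Task 2 = 0; EF_Task 2 = 10
ES_Task 3 = 10; EF_Task 3 = 10+10 = 20
ES_Task 4 = 10; EF_Task 4 = 10+3 = 13
ES_Task 5 = 20; EF_Task 5 = 20+2 = 22
ES_Task 6 = 20; EF_Task 6 = 20+6 = 26
ES_Task 7 = max(EF_Task 1=7, EF_Task 4=13, EF_Task 5=22, EF_Task 6=26) = 26; EF_Task 7 = 26+5 = 31
Expected project duration μ = 31 days. Critical path: Task 2 → Task 3 → Task 6 → Task 7.

Variance along critical path = 1.000 + 1.000 + 1.778 + 7.111 = 10.889; σ = √10.889 = 3.300 days.
Z = (24 − 31) / 3.300 = -2.121
P(T ≤ 24) = Φ(-2.121) ≈ 0.017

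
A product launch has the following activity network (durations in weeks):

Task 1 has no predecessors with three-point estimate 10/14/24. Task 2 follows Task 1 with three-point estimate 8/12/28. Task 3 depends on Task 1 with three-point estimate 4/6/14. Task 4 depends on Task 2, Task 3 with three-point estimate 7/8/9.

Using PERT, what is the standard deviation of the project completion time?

4.08 weeks

te_Task 1 = (10 + 4·14 + 24)/6 = 90/6 = 15; σ²_Task 1 = ((24−10)/6)² = 5.444
te_Task 2 = (8 + 4·12 + 28)/6 = 84/6 = 14; σ²_Task 2 = ((28−8)/6)² = 11.111
te_Task 3 = (4 + 4·6 + 14)/6 = 42/6 = 7; σ²_Task 3 = ((14−4)/6)² = 2.778
te_Task 4 = (7 + 4·8 + 9)/6 = 48/6 = 8; σ²_Task 4 = ((9−7)/6)² = 0.111

Forward pass:
ES_Task 1 = 0; EF_Task 1 = 15
ES_Task 2 = 15; EF_Task 2 = 15+14 = 29
ES_Task 3 = 15; EF_Task 3 = 15+7 = 22
ES_Task 4 = max(EF_Task 2=29, EF_Task 3=22) = 29; EF_Task 4 = 29+8 = 37
Expected project duration μ = 37 weeks. Critical path: Task 1 → Task 2 → Task 4.

Variance along critical path = 5.444 + 11.111 + 0.111 = 16.667
σ = √16.667 = 4.082 weeks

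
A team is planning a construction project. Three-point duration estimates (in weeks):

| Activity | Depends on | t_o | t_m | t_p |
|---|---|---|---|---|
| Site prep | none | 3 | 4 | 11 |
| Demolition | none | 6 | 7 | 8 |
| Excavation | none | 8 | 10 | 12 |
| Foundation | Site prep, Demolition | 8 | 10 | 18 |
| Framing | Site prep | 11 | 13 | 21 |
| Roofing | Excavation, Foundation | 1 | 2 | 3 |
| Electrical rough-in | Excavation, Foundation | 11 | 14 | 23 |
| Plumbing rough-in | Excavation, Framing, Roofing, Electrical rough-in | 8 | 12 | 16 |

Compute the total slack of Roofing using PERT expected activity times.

13 weeks

te_Site prep = (3 + 4·4 + 11)/6 = 30/6 = 5
te_Demolition = (6 + 4·7 + 8)/6 = 42/6 = 7
te_Excavation = (8 + 4·10 + 12)/6 = 60/6 = 10
te_Foundation = (8 + 4·10 + 18)/6 = 66/6 = 11
te_Framing = (11 + 4·13 + 21)/6 = 84/6 = 14
te_Roofing = (1 + 4·2 + 3)/6 = 12/6 = 2
te_Electrical rough-in = (11 + 4·14 + 23)/6 = 90/6 = 15
te_Plumbing rough-in = (8 + 4·12 + 16)/6 = 72/6 = 12

Forward pass:
ES_Site prep = 0; EF_Site prep = 5
ES_Demolition = 0; EF_Demolition = 7
ES_Excavation = 0; EF_Excavation = 10
ES_Foundation = max(EF_Site prep=5, EF_Demolition=7) = 7; EF_Foundation = 7+11 = 18
ES_Framing = 5; EF_Framing = 5+14 = 19
ES_Roofing = max(EF_Excavation=10, EF_Foundation=18) = 18; EF_Roofing = 18+2 = 20
ES_Electrical rough-in = max(EF_Excavation=10, EF_Foundation=18) = 18; EF_Electrical rough-in = 18+15 = 33
ES_Plumbing rough-in = max(EF_Excavation=10, EF_Framing=19, EF_Roofing=20, EF_Electrical rough-in=33) = 33; EF_Plumbing rough-in = 33+12 = 45
Expected project duration μ = 45 weeks. Critical path: Demolition → Foundation → Electrical rough-in → Plumbing rough-in.

Backward pass:
LF_Plumbing rough-in = 45; LS_Plumbing rough-in = 45−12 = 33
LF_Electrical rough-in = LS_Plumbing rough-in = 33; LS_Electrical rough-in = 33−15 = 18
LF_Roofing = LS_Plumbing rough-in = 33; LS_Roofing = 33−2 = 31
LF_Framing = LS_Plumbing rough-in = 33; LS_Framing = 33−14 = 19
LF_Foundation = min(LS_Roofing=31, LS_Electrical rough-in=18) = 18; LS_Foundation = 18−11 = 7
LF_Excavation = min(LS_Roofing=31, LS_Electrical rough-in=18, LS_Plumbing rough-in=33) = 18; LS_Excavation = 18−10 = 8
LF_Demolition = LS_Foundation = 7; LS_Demolition = 7−7 = 0
LF_Site prep = min(LS_Foundation=7, LS_Framing=19) = 7; LS_Site prep = 7−5 = 2
Slack_Roofing = LS_Roofing − ES_Roofing = 31 − 18 = 13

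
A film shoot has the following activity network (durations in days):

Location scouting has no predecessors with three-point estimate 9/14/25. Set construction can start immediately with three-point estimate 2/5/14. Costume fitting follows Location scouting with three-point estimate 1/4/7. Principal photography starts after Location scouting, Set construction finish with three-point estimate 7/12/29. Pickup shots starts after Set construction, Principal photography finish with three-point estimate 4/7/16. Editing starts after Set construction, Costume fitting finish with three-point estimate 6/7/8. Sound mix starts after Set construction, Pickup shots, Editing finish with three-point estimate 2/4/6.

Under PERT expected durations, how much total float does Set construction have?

te_Location scouting = (9 + 4·14 + 25)/6 = 90/6 = 15
te_Set construction = (2 + 4·5 + 14)/6 = 36/6 = 6
te_Costume fitting = (1 + 4·4 + 7)/6 = 24/6 = 4
te_Principal photography = (7 + 4·12 + 29)/6 = 84/6 = 14
te_Pickup shots = (4 + 4·7 + 16)/6 = 48/6 = 8
te_Editing = (6 + 4·7 + 8)/6 = 42/6 = 7
te_Sound mix = (2 + 4·4 + 6)/6 = 24/6 = 4

Forward pass:
ES_Location scouting = 0; EF_Location scouting = 15
ES_Set construction = 0; EF_Set construction = 6
ES_Costume fitting = 15; EF_Costume fitting = 15+4 = 19
ES_Principal photography = max(EF_Location scouting=15, EF_Set construction=6) = 15; EF_Principal photography = 15+14 = 29
ES_Pickup shots = max(EF_Set construction=6, EF_Principal photography=29) = 29; EF_Pickup shots = 29+8 = 37
ES_Editing = max(EF_Set construction=6, EF_Costume fitting=19) = 19; EF_Editing = 19+7 = 26
ES_Sound mix = max(EF_Set construction=6, EF_Pickup shots=37, EF_Editing=26) = 37; EF_Sound mix = 37+4 = 41
Expected project duration μ = 41 days. Critical path: Location scouting → Principal photography → Pickup shots → Sound mix.

Backward pass:
LF_Sound mix = 41; LS_Sound mix = 41−4 = 37
LF_Editing = LS_Sound mix = 37; LS_Editing = 37−7 = 30
LF_Pickup shots = LS_Sound mix = 37; LS_Pickup shots = 37−8 = 29
LF_Principal photography = LS_Pickup shots = 29; LS_Principal photography = 29−14 = 15
LF_Costume fitting = LS_Editing = 30; LS_Costume fitting = 30−4 = 26
LF_Set construction = min(LS_Principal photography=15, LS_Pickup shots=29, LS_Editing=30, LS_Sound mix=37) = 15; LS_Set construction = 15−6 = 9
LF_Location scouting = min(LS_Costume fitting=26, LS_Principal photography=15) = 15; LS_Location scouting = 15−15 = 0
Slack_Set construction = LS_Set construction − ES_Set construction = 9 − 0 = 9

9 days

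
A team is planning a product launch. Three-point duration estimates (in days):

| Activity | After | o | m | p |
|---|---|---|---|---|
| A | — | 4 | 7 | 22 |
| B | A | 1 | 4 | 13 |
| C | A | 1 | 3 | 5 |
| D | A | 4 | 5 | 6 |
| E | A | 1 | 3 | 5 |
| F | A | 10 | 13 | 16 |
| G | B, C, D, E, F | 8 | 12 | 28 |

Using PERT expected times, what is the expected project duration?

te_A = (4 + 4·7 + 22)/6 = 54/6 = 9
te_B = (1 + 4·4 + 13)/6 = 30/6 = 5
te_C = (1 + 4·3 + 5)/6 = 18/6 = 3
te_D = (4 + 4·5 + 6)/6 = 30/6 = 5
te_E = (1 + 4·3 + 5)/6 = 18/6 = 3
te_F = (10 + 4·13 + 16)/6 = 78/6 = 13
te_G = (8 + 4·12 + 28)/6 = 84/6 = 14

Forward pass:
ES_A = 0; EF_A = 9
ES_B = 9; EF_B = 9+5 = 14
ES_C = 9; EF_C = 9+3 = 12
ES_D = 9; EF_D = 9+5 = 14
ES_E = 9; EF_E = 9+3 = 12
ES_F = 9; EF_F = 9+13 = 22
ES_G = max(EF_B=14, EF_C=12, EF_D=14, EF_E=12, EF_F=22) = 22; EF_G = 22+14 = 36
Expected project duration μ = 36 days. Critical path: A → F → G.

36 days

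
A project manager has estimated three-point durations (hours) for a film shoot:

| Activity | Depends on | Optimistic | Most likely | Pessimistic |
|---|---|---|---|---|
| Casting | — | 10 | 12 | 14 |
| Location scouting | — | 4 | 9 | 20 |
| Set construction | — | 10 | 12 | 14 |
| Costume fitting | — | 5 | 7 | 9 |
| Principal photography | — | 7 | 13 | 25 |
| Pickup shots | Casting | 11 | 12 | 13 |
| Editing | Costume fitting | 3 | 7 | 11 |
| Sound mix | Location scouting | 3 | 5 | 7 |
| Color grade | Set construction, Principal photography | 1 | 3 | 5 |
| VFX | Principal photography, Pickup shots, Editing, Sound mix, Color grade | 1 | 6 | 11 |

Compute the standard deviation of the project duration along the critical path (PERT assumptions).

te_Casting = (10 + 4·12 + 14)/6 = 72/6 = 12; σ²_Casting = ((14−10)/6)² = 0.444
te_Location scouting = (4 + 4·9 + 20)/6 = 60/6 = 10; σ²_Location scouting = ((20−4)/6)² = 7.111
te_Set construction = (10 + 4·12 + 14)/6 = 72/6 = 12; σ²_Set construction = ((14−10)/6)² = 0.444
te_Costume fitting = (5 + 4·7 + 9)/6 = 42/6 = 7; σ²_Costume fitting = ((9−5)/6)² = 0.444
te_Principal photography = (7 + 4·13 + 25)/6 = 84/6 = 14; σ²_Principal photography = ((25−7)/6)² = 9.000
te_Pickup shots = (11 + 4·12 + 13)/6 = 72/6 = 12; σ²_Pickup shots = ((13−11)/6)² = 0.111
te_Editing = (3 + 4·7 + 11)/6 = 42/6 = 7; σ²_Editing = ((11−3)/6)² = 1.778
te_Sound mix = (3 + 4·5 + 7)/6 = 30/6 = 5; σ²_Sound mix = ((7−3)/6)² = 0.444
te_Color grade = (1 + 4·3 + 5)/6 = 18/6 = 3; σ²_Color grade = ((5−1)/6)² = 0.444
te_VFX = (1 + 4·6 + 11)/6 = 36/6 = 6; σ²_VFX = ((11−1)/6)² = 2.778

Forward pass:
ES_Casting = 0; EF_Casting = 12
ES_Location scouting = 0; EF_Location scouting = 10
ES_Set construction = 0; EF_Set construction = 12
ES_Costume fitting = 0; EF_Costume fitting = 7
ES_Principal photography = 0; EF_Principal photography = 14
ES_Pickup shots = 12; EF_Pickup shots = 12+12 = 24
ES_Editing = 7; EF_Editing = 7+7 = 14
ES_Sound mix = 10; EF_Sound mix = 10+5 = 15
ES_Color grade = max(EF_Set construction=12, EF_Principal photography=14) = 14; EF_Color grade = 14+3 = 17
ES_VFX = max(EF_Principal photography=14, EF_Pickup shots=24, EF_Editing=14, EF_Sound mix=15, EF_Color grade=17) = 24; EF_VFX = 24+6 = 30
Expected project duration μ = 30 hours. Critical path: Casting → Pickup shots → VFX.

Variance along critical path = 0.444 + 0.111 + 2.778 = 3.333
σ = √3.333 = 1.826 hours

1.83 hours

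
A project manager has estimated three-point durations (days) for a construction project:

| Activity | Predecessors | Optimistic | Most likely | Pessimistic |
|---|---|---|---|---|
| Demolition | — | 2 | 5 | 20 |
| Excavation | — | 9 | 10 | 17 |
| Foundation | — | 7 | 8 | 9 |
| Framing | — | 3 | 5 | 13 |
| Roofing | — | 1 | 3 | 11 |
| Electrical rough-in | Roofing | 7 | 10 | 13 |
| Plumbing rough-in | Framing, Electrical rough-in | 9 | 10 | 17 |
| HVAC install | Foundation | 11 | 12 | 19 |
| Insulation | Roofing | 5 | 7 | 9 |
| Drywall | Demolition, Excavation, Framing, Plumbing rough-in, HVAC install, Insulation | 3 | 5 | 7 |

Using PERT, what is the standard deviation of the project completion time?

te_Demolition = (2 + 4·5 + 20)/6 = 42/6 = 7; σ²_Demolition = ((20−2)/6)² = 9.000
te_Excavation = (9 + 4·10 + 17)/6 = 66/6 = 11; σ²_Excavation = ((17−9)/6)² = 1.778
te_Foundation = (7 + 4·8 + 9)/6 = 48/6 = 8; σ²_Foundation = ((9−7)/6)² = 0.111
te_Framing = (3 + 4·5 + 13)/6 = 36/6 = 6; σ²_Framing = ((13−3)/6)² = 2.778
te_Roofing = (1 + 4·3 + 11)/6 = 24/6 = 4; σ²_Roofing = ((11−1)/6)² = 2.778
te_Electrical rough-in = (7 + 4·10 + 13)/6 = 60/6 = 10; σ²_Electrical rough-in = ((13−7)/6)² = 1.000
te_Plumbing rough-in = (9 + 4·10 + 17)/6 = 66/6 = 11; σ²_Plumbing rough-in = ((17−9)/6)² = 1.778
te_HVAC install = (11 + 4·12 + 19)/6 = 78/6 = 13; σ²_HVAC install = ((19−11)/6)² = 1.778
te_Insulation = (5 + 4·7 + 9)/6 = 42/6 = 7; σ²_Insulation = ((9−5)/6)² = 0.444
te_Drywall = (3 + 4·5 + 7)/6 = 30/6 = 5; σ²_Drywall = ((7−3)/6)² = 0.444

Forward pass:
ES_Demolition = 0; EF_Demolition = 7
ES_Excavation = 0; EF_Excavation = 11
ES_Foundation = 0; EF_Foundation = 8
ES_Framing = 0; EF_Framing = 6
ES_Roofing = 0; EF_Roofing = 4
ES_Electrical rough-in = 4; EF_Electrical rough-in = 4+10 = 14
ES_Plumbing rough-in = max(EF_Framing=6, EF_Electrical rough-in=14) = 14; EF_Plumbing rough-in = 14+11 = 25
ES_HVAC install = 8; EF_HVAC install = 8+13 = 21
ES_Insulation = 4; EF_Insulation = 4+7 = 11
ES_Drywall = max(EF_Demolition=7, EF_Excavation=11, EF_Framing=6, EF_Plumbing rough-in=25, EF_HVAC install=21, EF_Insulation=11) = 25; EF_Drywall = 25+5 = 30
Expected project duration μ = 30 days. Critical path: Roofing → Electrical rough-in → Plumbing rough-in → Drywall.

Variance along critical path = 2.778 + 1.000 + 1.778 + 0.444 = 6.000
σ = √6.000 = 2.449 days

2.45 days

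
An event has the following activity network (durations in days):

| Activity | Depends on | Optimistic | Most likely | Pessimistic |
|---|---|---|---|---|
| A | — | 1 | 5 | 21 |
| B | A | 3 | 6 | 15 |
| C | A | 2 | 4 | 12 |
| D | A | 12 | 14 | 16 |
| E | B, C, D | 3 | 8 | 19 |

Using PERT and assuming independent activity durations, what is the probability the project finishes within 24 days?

te_A = (1 + 4·5 + 21)/6 = 42/6 = 7; σ²_A = ((21−1)/6)² = 11.111
te_B = (3 + 4·6 + 15)/6 = 42/6 = 7; σ²_B = ((15−3)/6)² = 4.000
te_C = (2 + 4·4 + 12)/6 = 30/6 = 5; σ²_C = ((12−2)/6)² = 2.778
te_D = (12 + 4·14 + 16)/6 = 84/6 = 14; σ²_D = ((16−12)/6)² = 0.444
te_E = (3 + 4·8 + 19)/6 = 54/6 = 9; σ²_E = ((19−3)/6)² = 7.111

Forward pass:
ES_A = 0; EF_A = 7
ES_B = 7; EF_B = 7+7 = 14
ES_C = 7; EF_C = 7+5 = 12
ES_D = 7; EF_D = 7+14 = 21
ES_E = max(EF_B=14, EF_C=12, EF_D=21) = 21; EF_E = 21+9 = 30
Expected project duration μ = 30 days. Critical path: A → D → E.

Variance along critical path = 11.111 + 0.444 + 7.111 = 18.667; σ = √18.667 = 4.320 days.
Z = (24 − 30) / 4.320 = -1.389
P(T ≤ 24) = Φ(-1.389) ≈ 0.082

0.082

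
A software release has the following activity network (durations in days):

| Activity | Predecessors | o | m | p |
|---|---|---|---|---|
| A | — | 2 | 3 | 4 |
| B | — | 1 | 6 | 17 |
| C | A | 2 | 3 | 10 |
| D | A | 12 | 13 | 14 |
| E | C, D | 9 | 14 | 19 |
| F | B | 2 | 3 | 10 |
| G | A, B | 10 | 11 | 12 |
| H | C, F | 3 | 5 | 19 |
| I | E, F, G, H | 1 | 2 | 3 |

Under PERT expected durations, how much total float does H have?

te_A = (2 + 4·3 + 4)/6 = 18/6 = 3
te_B = (1 + 4·6 + 17)/6 = 42/6 = 7
te_C = (2 + 4·3 + 10)/6 = 24/6 = 4
te_D = (12 + 4·13 + 14)/6 = 78/6 = 13
te_E = (9 + 4·14 + 19)/6 = 84/6 = 14
te_F = (2 + 4·3 + 10)/6 = 24/6 = 4
te_G = (10 + 4·11 + 12)/6 = 66/6 = 11
te_H = (3 + 4·5 + 19)/6 = 42/6 = 7
te_I = (1 + 4·2 + 3)/6 = 12/6 = 2

Forward pass:
ES_A = 0; EF_A = 3
ES_B = 0; EF_B = 7
ES_C = 3; EF_C = 3+4 = 7
ES_D = 3; EF_D = 3+13 = 16
ES_E = max(EF_C=7, EF_D=16) = 16; EF_E = 16+14 = 30
ES_F = 7; EF_F = 7+4 = 11
ES_G = max(EF_A=3, EF_B=7) = 7; EF_G = 7+11 = 18
ES_H = max(EF_C=7, EF_F=11) = 11; EF_H = 11+7 = 18
ES_I = max(EF_E=30, EF_F=11, EF_G=18, EF_H=18) = 30; EF_I = 30+2 = 32
Expected project duration μ = 32 days. Critical path: A → D → E → I.

Backward pass:
LF_I = 32; LS_I = 32−2 = 30
LF_H = LS_I = 30; LS_H = 30−7 = 23
LF_G = LS_I = 30; LS_G = 30−11 = 19
LF_F = min(LS_H=23, LS_I=30) = 23; LS_F = 23−4 = 19
LF_E = LS_I = 30; LS_E = 30−14 = 16
LF_D = LS_E = 16; LS_D = 16−13 = 3
LF_C = min(LS_E=16, LS_H=23) = 16; LS_C = 16−4 = 12
LF_B = min(LS_F=19, LS_G=19) = 19; LS_B = 19−7 = 12
LF_A = min(LS_C=12, LS_D=3, LS_G=19) = 3; LS_A = 3−3 = 0
Slack_H = LS_H − ES_H = 23 − 11 = 12

12 days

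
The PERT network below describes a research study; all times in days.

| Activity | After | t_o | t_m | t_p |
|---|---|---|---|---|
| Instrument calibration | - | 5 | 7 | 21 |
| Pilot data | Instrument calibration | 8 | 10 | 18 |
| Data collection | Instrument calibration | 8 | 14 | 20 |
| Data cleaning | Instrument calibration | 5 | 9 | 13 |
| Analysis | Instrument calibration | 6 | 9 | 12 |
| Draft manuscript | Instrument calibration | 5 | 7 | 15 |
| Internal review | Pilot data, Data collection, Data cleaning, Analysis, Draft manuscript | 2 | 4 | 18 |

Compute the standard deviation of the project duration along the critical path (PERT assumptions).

4.27 days

te_Instrument calibration = (5 + 4·7 + 21)/6 = 54/6 = 9; σ²_Instrument calibration = ((21−5)/6)² = 7.111
te_Pilot data = (8 + 4·10 + 18)/6 = 66/6 = 11; σ²_Pilot data = ((18−8)/6)² = 2.778
te_Data collection = (8 + 4·14 + 20)/6 = 84/6 = 14; σ²_Data collection = ((20−8)/6)² = 4.000
te_Data cleaning = (5 + 4·9 + 13)/6 = 54/6 = 9; σ²_Data cleaning = ((13−5)/6)² = 1.778
te_Analysis = (6 + 4·9 + 12)/6 = 54/6 = 9; σ²_Analysis = ((12−6)/6)² = 1.000
te_Draft manuscript = (5 + 4·7 + 15)/6 = 48/6 = 8; σ²_Draft manuscript = ((15−5)/6)² = 2.778
te_Internal review = (2 + 4·4 + 18)/6 = 36/6 = 6; σ²_Internal review = ((18−2)/6)² = 7.111

Forward pass:
ES_Instrument calibration = 0; EF_Instrument calibration = 9
ES_Pilot data = 9; EF_Pilot data = 9+11 = 20
ES_Data collection = 9; EF_Data collection = 9+14 = 23
ES_Data cleaning = 9; EF_Data cleaning = 9+9 = 18
ES_Analysis = 9; EF_Analysis = 9+9 = 18
ES_Draft manuscript = 9; EF_Draft manuscript = 9+8 = 17
ES_Internal review = max(EF_Pilot data=20, EF_Data collection=23, EF_Data cleaning=18, EF_Analysis=18, EF_Draft manuscript=17) = 23; EF_Internal review = 23+6 = 29
Expected project duration μ = 29 days. Critical path: Instrument calibration → Data collection → Internal review.

Variance along critical path = 7.111 + 4.000 + 7.111 = 18.222
σ = √18.222 = 4.269 days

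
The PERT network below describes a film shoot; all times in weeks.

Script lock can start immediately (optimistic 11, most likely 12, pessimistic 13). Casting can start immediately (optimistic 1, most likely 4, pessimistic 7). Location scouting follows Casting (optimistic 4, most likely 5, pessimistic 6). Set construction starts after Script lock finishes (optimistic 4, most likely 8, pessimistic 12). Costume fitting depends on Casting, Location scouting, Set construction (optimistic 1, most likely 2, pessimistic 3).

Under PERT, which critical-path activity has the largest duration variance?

te_Script lock = (11 + 4·12 + 13)/6 = 72/6 = 12; σ²_Script lock = ((13−11)/6)² = 0.111
te_Casting = (1 + 4·4 + 7)/6 = 24/6 = 4; σ²_Casting = ((7−1)/6)² = 1.000
te_Location scouting = (4 + 4·5 + 6)/6 = 30/6 = 5; σ²_Location scouting = ((6−4)/6)² = 0.111
te_Set construction = (4 + 4·8 + 12)/6 = 48/6 = 8; σ²_Set construction = ((12−4)/6)² = 1.778
te_Costume fitting = (1 + 4·2 + 3)/6 = 12/6 = 2; σ²_Costume fitting = ((3−1)/6)² = 0.111

Forward pass:
ES_Script lock = 0; EF_Script lock = 12
ES_Casting = 0; EF_Casting = 4
ES_Location scouting = 4; EF_Location scouting = 4+5 = 9
ES_Set construction = 12; EF_Set construction = 12+8 = 20
ES_Costume fitting = max(EF_Casting=4, EF_Location scouting=9, EF_Set construction=20) = 20; EF_Costume fitting = 20+2 = 22
Expected project duration μ = 22 weeks. Critical path: Script lock → Set construction → Costume fitting.

Variances on critical path: σ²_Script lock=0.111, σ²_Set construction=1.778, σ²_Costume fitting=0.111.
Largest is σ²_Set construction = 1.778.

Set construction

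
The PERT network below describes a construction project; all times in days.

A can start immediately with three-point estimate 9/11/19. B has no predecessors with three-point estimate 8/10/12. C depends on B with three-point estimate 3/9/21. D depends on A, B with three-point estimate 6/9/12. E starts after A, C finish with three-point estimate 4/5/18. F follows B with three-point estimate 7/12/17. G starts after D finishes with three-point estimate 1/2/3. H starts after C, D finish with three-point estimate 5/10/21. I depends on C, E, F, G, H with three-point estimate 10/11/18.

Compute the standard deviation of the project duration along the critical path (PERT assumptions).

te_A = (9 + 4·11 + 19)/6 = 72/6 = 12; σ²_A = ((19−9)/6)² = 2.778
te_B = (8 + 4·10 + 12)/6 = 60/6 = 10; σ²_B = ((12−8)/6)² = 0.444
te_C = (3 + 4·9 + 21)/6 = 60/6 = 10; σ²_C = ((21−3)/6)² = 9.000
te_D = (6 + 4·9 + 12)/6 = 54/6 = 9; σ²_D = ((12−6)/6)² = 1.000
te_E = (4 + 4·5 + 18)/6 = 42/6 = 7; σ²_E = ((18−4)/6)² = 5.444
te_F = (7 + 4·12 + 17)/6 = 72/6 = 12; σ²_F = ((17−7)/6)² = 2.778
te_G = (1 + 4·2 + 3)/6 = 12/6 = 2; σ²_G = ((3−1)/6)² = 0.111
te_H = (5 + 4·10 + 21)/6 = 66/6 = 11; σ²_H = ((21−5)/6)² = 7.111
te_I = (10 + 4·11 + 18)/6 = 72/6 = 12; σ²_I = ((18−10)/6)² = 1.778

Forward pass:
ES_A = 0; EF_A = 12
ES_B = 0; EF_B = 10
ES_C = 10; EF_C = 10+10 = 20
ES_D = max(EF_A=12, EF_B=10) = 12; EF_D = 12+9 = 21
ES_E = max(EF_A=12, EF_C=20) = 20; EF_E = 20+7 = 27
ES_F = 10; EF_F = 10+12 = 22
ES_G = 21; EF_G = 21+2 = 23
ES_H = max(EF_C=20, EF_D=21) = 21; EF_H = 21+11 = 32
ES_I = max(EF_C=20, EF_E=27, EF_F=22, EF_G=23, EF_H=32) = 32; EF_I = 32+12 = 44
Expected project duration μ = 44 days. Critical path: A → D → H → I.

Variance along critical path = 2.778 + 1.000 + 7.111 + 1.778 = 12.667
σ = √12.667 = 3.559 days

3.56 days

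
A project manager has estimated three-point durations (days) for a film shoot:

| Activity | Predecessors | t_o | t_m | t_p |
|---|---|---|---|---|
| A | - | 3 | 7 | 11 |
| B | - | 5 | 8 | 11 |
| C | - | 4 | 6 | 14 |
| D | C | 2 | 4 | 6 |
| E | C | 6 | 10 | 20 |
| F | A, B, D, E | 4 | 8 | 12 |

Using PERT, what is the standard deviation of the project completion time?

te_A = (3 + 4·7 + 11)/6 = 42/6 = 7; σ²_A = ((11−3)/6)² = 1.778
te_B = (5 + 4·8 + 11)/6 = 48/6 = 8; σ²_B = ((11−5)/6)² = 1.000
te_C = (4 + 4·6 + 14)/6 = 42/6 = 7; σ²_C = ((14−4)/6)² = 2.778
te_D = (2 + 4·4 + 6)/6 = 24/6 = 4; σ²_D = ((6−2)/6)² = 0.444
te_E = (6 + 4·10 + 20)/6 = 66/6 = 11; σ²_E = ((20−6)/6)² = 5.444
te_F = (4 + 4·8 + 12)/6 = 48/6 = 8; σ²_F = ((12−4)/6)² = 1.778

Forward pass:
ES_A = 0; EF_A = 7
ES_B = 0; EF_B = 8
ES_C = 0; EF_C = 7
ES_D = 7; EF_D = 7+4 = 11
ES_E = 7; EF_E = 7+11 = 18
ES_F = max(EF_A=7, EF_B=8, EF_D=11, EF_E=18) = 18; EF_F = 18+8 = 26
Expected project duration μ = 26 days. Critical path: C → E → F.

Variance along critical path = 2.778 + 5.444 + 1.778 = 10.000
σ = √10.000 = 3.162 days

3.16 days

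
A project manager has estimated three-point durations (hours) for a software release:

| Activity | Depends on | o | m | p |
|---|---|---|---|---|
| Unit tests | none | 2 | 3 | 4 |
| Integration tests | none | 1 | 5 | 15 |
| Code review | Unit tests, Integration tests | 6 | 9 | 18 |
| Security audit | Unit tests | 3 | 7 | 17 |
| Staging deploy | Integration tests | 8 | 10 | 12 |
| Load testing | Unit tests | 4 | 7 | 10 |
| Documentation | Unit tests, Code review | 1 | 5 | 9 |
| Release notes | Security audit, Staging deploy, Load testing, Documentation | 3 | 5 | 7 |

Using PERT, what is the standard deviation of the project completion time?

te_Unit tests = (2 + 4·3 + 4)/6 = 18/6 = 3; σ²_Unit tests = ((4−2)/6)² = 0.111
te_Integration tests = (1 + 4·5 + 15)/6 = 36/6 = 6; σ²_Integration tests = ((15−1)/6)² = 5.444
te_Code review = (6 + 4·9 + 18)/6 = 60/6 = 10; σ²_Code review = ((18−6)/6)² = 4.000
te_Security audit = (3 + 4·7 + 17)/6 = 48/6 = 8; σ²_Security audit = ((17−3)/6)² = 5.444
te_Staging deploy = (8 + 4·10 + 12)/6 = 60/6 = 10; σ²_Staging deploy = ((12−8)/6)² = 0.444
te_Load testing = (4 + 4·7 + 10)/6 = 42/6 = 7; σ²_Load testing = ((10−4)/6)² = 1.000
te_Documentation = (1 + 4·5 + 9)/6 = 30/6 = 5; σ²_Documentation = ((9−1)/6)² = 1.778
te_Release notes = (3 + 4·5 + 7)/6 = 30/6 = 5; σ²_Release notes = ((7−3)/6)² = 0.444

Forward pass:
ES_Unit tests = 0; EF_Unit tests = 3
ES_Integration tests = 0; EF_Integration tests = 6
ES_Code review = max(EF_Unit tests=3, EF_Integration tests=6) = 6; EF_Code review = 6+10 = 16
ES_Security audit = 3; EF_Security audit = 3+8 = 11
ES_Staging deploy = 6; EF_Staging deploy = 6+10 = 16
ES_Load testing = 3; EF_Load testing = 3+7 = 10
ES_Documentation = max(EF_Unit tests=3, EF_Code review=16) = 16; EF_Documentation = 16+5 = 21
ES_Release notes = max(EF_Security audit=11, EF_Staging deploy=16, EF_Load testing=10, EF_Documentation=21) = 21; EF_Release notes = 21+5 = 26
Expected project duration μ = 26 hours. Critical path: Integration tests → Code review → Documentation → Release notes.

Variance along critical path = 5.444 + 4.000 + 1.778 + 0.444 = 11.667
σ = √11.667 = 3.416 hours

3.42 hours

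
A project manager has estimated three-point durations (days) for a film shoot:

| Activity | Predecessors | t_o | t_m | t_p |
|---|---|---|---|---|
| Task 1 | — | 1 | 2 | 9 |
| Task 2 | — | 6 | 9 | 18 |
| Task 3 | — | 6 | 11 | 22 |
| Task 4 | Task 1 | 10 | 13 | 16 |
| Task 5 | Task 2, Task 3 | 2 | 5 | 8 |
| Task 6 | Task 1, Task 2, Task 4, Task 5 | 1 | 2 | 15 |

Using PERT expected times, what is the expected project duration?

21 days

te_Task 1 = (1 + 4·2 + 9)/6 = 18/6 = 3
te_Task 2 = (6 + 4·9 + 18)/6 = 60/6 = 10
te_Task 3 = (6 + 4·11 + 22)/6 = 72/6 = 12
te_Task 4 = (10 + 4·13 + 16)/6 = 78/6 = 13
te_Task 5 = (2 + 4·5 + 8)/6 = 30/6 = 5
te_Task 6 = (1 + 4·2 + 15)/6 = 24/6 = 4

Forward pass:
ES_Task 1 = 0; EF_Task 1 = 3
ES_Task 2 = 0; EF_Task 2 = 10
ES_Task 3 = 0; EF_Task 3 = 12
ES_Task 4 = 3; EF_Task 4 = 3+13 = 16
ES_Task 5 = max(EF_Task 2=10, EF_Task 3=12) = 12; EF_Task 5 = 12+5 = 17
ES_Task 6 = max(EF_Task 1=3, EF_Task 2=10, EF_Task 4=16, EF_Task 5=17) = 17; EF_Task 6 = 17+4 = 21
Expected project duration μ = 21 days. Critical path: Task 3 → Task 5 → Task 6.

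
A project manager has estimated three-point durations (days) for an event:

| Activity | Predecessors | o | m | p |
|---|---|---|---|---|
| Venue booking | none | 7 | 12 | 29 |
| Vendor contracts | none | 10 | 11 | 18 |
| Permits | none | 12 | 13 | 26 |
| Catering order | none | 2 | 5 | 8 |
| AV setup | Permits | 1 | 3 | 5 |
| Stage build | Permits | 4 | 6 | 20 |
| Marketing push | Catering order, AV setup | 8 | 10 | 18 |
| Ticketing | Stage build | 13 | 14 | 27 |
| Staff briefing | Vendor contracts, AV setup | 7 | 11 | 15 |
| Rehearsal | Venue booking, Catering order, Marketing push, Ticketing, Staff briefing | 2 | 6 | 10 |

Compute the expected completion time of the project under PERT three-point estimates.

45 days

te_Venue booking = (7 + 4·12 + 29)/6 = 84/6 = 14
te_Vendor contracts = (10 + 4·11 + 18)/6 = 72/6 = 12
te_Permits = (12 + 4·13 + 26)/6 = 90/6 = 15
te_Catering order = (2 + 4·5 + 8)/6 = 30/6 = 5
te_AV setup = (1 + 4·3 + 5)/6 = 18/6 = 3
te_Stage build = (4 + 4·6 + 20)/6 = 48/6 = 8
te_Marketing push = (8 + 4·10 + 18)/6 = 66/6 = 11
te_Ticketing = (13 + 4·14 + 27)/6 = 96/6 = 16
te_Staff briefing = (7 + 4·11 + 15)/6 = 66/6 = 11
te_Rehearsal = (2 + 4·6 + 10)/6 = 36/6 = 6

Forward pass:
ES_Venue booking = 0; EF_Venue booking = 14
ES_Vendor contracts = 0; EF_Vendor contracts = 12
ES_Permits = 0; EF_Permits = 15
ES_Catering order = 0; EF_Catering order = 5
ES_AV setup = 15; EF_AV setup = 15+3 = 18
ES_Stage build = 15; EF_Stage build = 15+8 = 23
ES_Marketing push = max(EF_Catering order=5, EF_AV setup=18) = 18; EF_Marketing push = 18+11 = 29
ES_Ticketing = 23; EF_Ticketing = 23+16 = 39
ES_Staff briefing = max(EF_Vendor contracts=12, EF_AV setup=18) = 18; EF_Staff briefing = 18+11 = 29
ES_Rehearsal = max(EF_Venue booking=14, EF_Catering order=5, EF_Marketing push=29, EF_Ticketing=39, EF_Staff briefing=29) = 39; EF_Rehearsal = 39+6 = 45
Expected project duration μ = 45 days. Critical path: Permits → Stage build → Ticketing → Rehearsal.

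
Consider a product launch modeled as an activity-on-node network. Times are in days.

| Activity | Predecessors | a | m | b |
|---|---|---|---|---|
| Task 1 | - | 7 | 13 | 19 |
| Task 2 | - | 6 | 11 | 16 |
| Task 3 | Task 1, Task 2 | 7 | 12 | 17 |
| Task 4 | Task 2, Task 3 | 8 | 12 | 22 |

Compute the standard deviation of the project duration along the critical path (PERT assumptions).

te_Task 1 = (7 + 4·13 + 19)/6 = 78/6 = 13; σ²_Task 1 = ((19−7)/6)² = 4.000
te_Task 2 = (6 + 4·11 + 16)/6 = 66/6 = 11; σ²_Task 2 = ((16−6)/6)² = 2.778
te_Task 3 = (7 + 4·12 + 17)/6 = 72/6 = 12; σ²_Task 3 = ((17−7)/6)² = 2.778
te_Task 4 = (8 + 4·12 + 22)/6 = 78/6 = 13; σ²_Task 4 = ((22−8)/6)² = 5.444

Forward pass:
ES_Task 1 = 0; EF_Task 1 = 13
ES_Task 2 = 0; EF_Task 2 = 11
ES_Task 3 = max(EF_Task 1=13, EF_Task 2=11) = 13; EF_Task 3 = 13+12 = 25
ES_Task 4 = max(EF_Task 2=11, EF_Task 3=25) = 25; EF_Task 4 = 25+13 = 38
Expected project duration μ = 38 days. Critical path: Task 1 → Task 3 → Task 4.

Variance along critical path = 4.000 + 2.778 + 5.444 = 12.222
σ = √12.222 = 3.496 days

3.50 days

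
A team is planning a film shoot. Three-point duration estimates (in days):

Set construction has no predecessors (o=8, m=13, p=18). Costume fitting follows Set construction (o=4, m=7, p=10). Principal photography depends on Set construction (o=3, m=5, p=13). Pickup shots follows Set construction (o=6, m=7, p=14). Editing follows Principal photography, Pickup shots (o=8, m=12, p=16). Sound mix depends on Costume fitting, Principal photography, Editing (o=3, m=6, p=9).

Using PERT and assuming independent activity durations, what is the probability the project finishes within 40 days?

0.644

te_Set construction = (8 + 4·13 + 18)/6 = 78/6 = 13; σ²_Set construction = ((18−8)/6)² = 2.778
te_Costume fitting = (4 + 4·7 + 10)/6 = 42/6 = 7; σ²_Costume fitting = ((10−4)/6)² = 1.000
te_Principal photography = (3 + 4·5 + 13)/6 = 36/6 = 6; σ²_Principal photography = ((13−3)/6)² = 2.778
te_Pickup shots = (6 + 4·7 + 14)/6 = 48/6 = 8; σ²_Pickup shots = ((14−6)/6)² = 1.778
te_Editing = (8 + 4·12 + 16)/6 = 72/6 = 12; σ²_Editing = ((16−8)/6)² = 1.778
te_Sound mix = (3 + 4·6 + 9)/6 = 36/6 = 6; σ²_Sound mix = ((9−3)/6)² = 1.000

Forward pass:
ES_Set construction = 0; EF_Set construction = 13
ES_Costume fitting = 13; EF_Costume fitting = 13+7 = 20
ES_Principal photography = 13; EF_Principal photography = 13+6 = 19
ES_Pickup shots = 13; EF_Pickup shots = 13+8 = 21
ES_Editing = max(EF_Principal photography=19, EF_Pickup shots=21) = 21; EF_Editing = 21+12 = 33
ES_Sound mix = max(EF_Costume fitting=20, EF_Principal photography=19, EF_Editing=33) = 33; EF_Sound mix = 33+6 = 39
Expected project duration μ = 39 days. Critical path: Set construction → Pickup shots → Editing → Sound mix.

Variance along critical path = 2.778 + 1.778 + 1.778 + 1.000 = 7.333; σ = √7.333 = 2.708 days.
Z = (40 − 39) / 2.708 = 0.369
P(T ≤ 40) = Φ(0.369) ≈ 0.644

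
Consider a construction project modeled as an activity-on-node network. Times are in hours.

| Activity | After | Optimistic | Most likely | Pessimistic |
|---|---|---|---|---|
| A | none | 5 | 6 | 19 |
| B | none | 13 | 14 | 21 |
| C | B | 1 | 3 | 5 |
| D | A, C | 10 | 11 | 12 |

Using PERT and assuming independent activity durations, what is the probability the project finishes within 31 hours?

0.905

te_A = (5 + 4·6 + 19)/6 = 48/6 = 8; σ²_A = ((19−5)/6)² = 5.444
te_B = (13 + 4·14 + 21)/6 = 90/6 = 15; σ²_B = ((21−13)/6)² = 1.778
te_C = (1 + 4·3 + 5)/6 = 18/6 = 3; σ²_C = ((5−1)/6)² = 0.444
te_D = (10 + 4·11 + 12)/6 = 66/6 = 11; σ²_D = ((12−10)/6)² = 0.111

Forward pass:
ES_A = 0; EF_A = 8
ES_B = 0; EF_B = 15
ES_C = 15; EF_C = 15+3 = 18
ES_D = max(EF_A=8, EF_C=18) = 18; EF_D = 18+11 = 29
Expected project duration μ = 29 hours. Critical path: B → C → D.

Variance along critical path = 1.778 + 0.444 + 0.111 = 2.333; σ = √2.333 = 1.528 hours.
Z = (31 − 29) / 1.528 = 1.309
P(T ≤ 31) = Φ(1.309) ≈ 0.905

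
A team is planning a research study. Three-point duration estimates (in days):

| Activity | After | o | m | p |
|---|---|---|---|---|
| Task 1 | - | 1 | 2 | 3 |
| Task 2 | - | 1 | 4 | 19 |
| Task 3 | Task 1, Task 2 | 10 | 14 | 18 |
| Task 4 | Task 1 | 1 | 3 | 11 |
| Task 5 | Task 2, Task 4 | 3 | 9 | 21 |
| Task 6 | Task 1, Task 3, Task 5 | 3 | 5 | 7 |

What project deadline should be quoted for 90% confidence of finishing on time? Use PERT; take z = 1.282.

te_Task 1 = (1 + 4·2 + 3)/6 = 12/6 = 2; σ²_Task 1 = ((3−1)/6)² = 0.111
te_Task 2 = (1 + 4·4 + 19)/6 = 36/6 = 6; σ²_Task 2 = ((19−1)/6)² = 9.000
te_Task 3 = (10 + 4·14 + 18)/6 = 84/6 = 14; σ²_Task 3 = ((18−10)/6)² = 1.778
te_Task 4 = (1 + 4·3 + 11)/6 = 24/6 = 4; σ²_Task 4 = ((11−1)/6)² = 2.778
te_Task 5 = (3 + 4·9 + 21)/6 = 60/6 = 10; σ²_Task 5 = ((21−3)/6)² = 9.000
te_Task 6 = (3 + 4·5 + 7)/6 = 30/6 = 5; σ²_Task 6 = ((7−3)/6)² = 0.444

Forward pass:
ES_Task 1 = 0; EF_Task 1 = 2
ES_Task 2 = 0; EF_Task 2 = 6
ES_Task 3 = max(EF_Task 1=2, EF_Task 2=6) = 6; EF_Task 3 = 6+14 = 20
ES_Task 4 = 2; EF_Task 4 = 2+4 = 6
ES_Task 5 = max(EF_Task 2=6, EF_Task 4=6) = 6; EF_Task 5 = 6+10 = 16
ES_Task 6 = max(EF_Task 1=2, EF_Task 3=20, EF_Task 5=16) = 20; EF_Task 6 = 20+5 = 25
Expected project duration μ = 25 days. Critical path: Task 2 → Task 3 → Task 6.

Variance along critical path = 9.000 + 1.778 + 0.444 = 11.222; σ = 3.350 days.
D = μ + z·σ = 25 + 1.282·3.350 = 29.3 days

29.3 days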